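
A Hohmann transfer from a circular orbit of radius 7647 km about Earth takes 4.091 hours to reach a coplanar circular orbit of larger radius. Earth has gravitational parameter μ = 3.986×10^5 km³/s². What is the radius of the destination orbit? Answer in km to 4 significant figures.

Transfer time t = 4.091 hours = 14727.6 s, and t = π√(a_t³/μ).
So a_t = (μ t²/π²)^(1/3) = (3.986×10^5 × (14727.6)² / π²)^(1/3) = 20614 km.
Since a_t = (r₁ + r₂)/2, r₂ = 2a_t − r₁ = 2×20614 − 7647 = 33581 km.

r₂ = 33580 km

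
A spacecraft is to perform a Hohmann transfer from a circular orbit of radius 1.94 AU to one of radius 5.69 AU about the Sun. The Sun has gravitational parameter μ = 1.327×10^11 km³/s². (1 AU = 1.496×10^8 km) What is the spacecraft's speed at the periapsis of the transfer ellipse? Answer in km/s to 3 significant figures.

v = 26.1 km/s

In km: r₁ = 1.94 × 1.496×10^8 = 2.90224×10^8 km; r₂ = 5.69 × 1.496×10^8 = 8.51224×10^8 km.
Transfer-ellipse semi-major axis a_t = (r₁ + r₂)/2 = (2.90224×10^8 + 8.51224×10^8)/2 = 5.70724×10^8 km.
At periapsis, r = 2.90224×10^8 km.
Vis-viva: v = √[μ(2/r − 1/a_t)] = √[1.327×10^11 × (2/2.90224×10^8 − 1/5.70724×10^8)] = 26.11 km/s.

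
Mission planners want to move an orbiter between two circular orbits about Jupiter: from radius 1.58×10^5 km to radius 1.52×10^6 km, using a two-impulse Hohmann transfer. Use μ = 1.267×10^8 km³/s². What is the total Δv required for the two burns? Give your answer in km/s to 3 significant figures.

The Hohmann ellipse has a_t = (r₁ + r₂)/2 = 8.390×10^5 km.
At r₁ the circular-orbit speed is v₁ = √(μ/r₁) = 28.3178 km/s.
Transfer-orbit speed at r₁ (vis-viva equation): v_p = √[μ(2/r₁ − 1/a_t)] = 38.1154 km/s.
First burn Δv₁ = |v_p − v₁| = 9.798 km/s.
Circular speed at r₂: v₂ = √(μ/r₂) = 9.130 km/s.
Transfer-orbit speed at r₂: v_a = √[μ(2/r₂ − 1/a_t)] = 3.962 km/s.
Second burn Δv₂ = |v₂ − v_a| = 5.168 km/s.
Total Δv = Δv₁ + Δv₂ = 14.97 km/s.

Δv = 15.0 km/s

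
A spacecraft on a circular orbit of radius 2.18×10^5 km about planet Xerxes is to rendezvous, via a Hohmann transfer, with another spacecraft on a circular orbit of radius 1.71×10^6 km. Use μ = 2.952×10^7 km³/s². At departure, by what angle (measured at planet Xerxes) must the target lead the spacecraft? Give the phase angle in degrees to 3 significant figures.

φ = 104°

Semi-major axis of the transfer orbit: a_t = (2.180×10^5 + 1.710×10^6)/2 = 9.640×10^5 km.
Transfer time t = π√(a_t³/μ) = 5.4728×10^5 s.
The target's mean motion on its circular orbit is ω₂ = √(μ/r₂³) = 2.4298×10^-6 rad/s.
Angle swept by the target during transfer: ω₂·t = 1.3298 rad = 76.19°.
Arrival is 180° from departure on the ellipse, so φ = 180° − 76.19° = 104°.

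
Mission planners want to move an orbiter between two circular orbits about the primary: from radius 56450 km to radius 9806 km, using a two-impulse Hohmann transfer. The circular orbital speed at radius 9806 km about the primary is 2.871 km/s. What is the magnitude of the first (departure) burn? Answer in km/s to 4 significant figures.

From the circular-orbit relation v² = μ/r at r = 9806 km: μ = v²r = (2.871)² × 9806 = 80827.3 km³/s².
Transfer-ellipse semi-major axis a_t = (r₁ + r₂)/2 = (56450 + 9806)/2 = 33128 km.
On the circular orbit at r = 56450 km, v_c = √(μ/r) = 1.1966 km/s.
Vis-viva on the transfer ellipse at r = 56450 km gives v_t = √[μ(2/r − 1/a_t)] = 0.65102 km/s.
Δv₁ = |v_t − v_c| = |0.65102 − 1.1966| = 0.5456 km/s.

Δv₁ = 0.5456 km/s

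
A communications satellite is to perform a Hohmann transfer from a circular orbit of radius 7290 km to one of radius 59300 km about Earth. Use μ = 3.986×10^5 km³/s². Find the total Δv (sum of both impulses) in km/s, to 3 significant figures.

Transfer-ellipse semi-major axis a_t = (r₁ + r₂)/2 = (7290 + 59300)/2 = 33295 km.
At r₁ the circular-orbit speed is v₁ = √(μ/r₁) = 7.394 km/s.
Transfer-orbit speed at r₁ (vis-viva equation): v_p = √[μ(2/r₁ − 1/a_t)] = 9.868 km/s.
First burn Δv₁ = |v_p − v₁| = 2.474 km/s.
Circular speed at r₂: v₂ = √(μ/r₂) = 2.5926 km/s.
Transfer-orbit speed at r₂: v_a = √[μ(2/r₂ − 1/a_t)] = 1.2132 km/s.
Second burn Δv₂ = |v₂ − v_a| = 1.379 km/s.
Δv = Δv₁ + Δv₂ = 2.474 + 1.379 = 3.853 km/s.

Δv = 3.85 km/s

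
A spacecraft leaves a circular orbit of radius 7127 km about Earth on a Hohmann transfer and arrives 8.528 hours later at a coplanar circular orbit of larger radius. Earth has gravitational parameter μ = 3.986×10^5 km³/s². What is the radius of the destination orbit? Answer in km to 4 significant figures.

Transfer time t = 8.528 hours = 30700.8 s, and t = π√(a_t³/μ).
So a_t = (μ t²/π²)^(1/3) = (3.986×10^5 × (30700.8)² / π²)^(1/3) = 33639 km.
Since a_t = (r₁ + r₂)/2, r₂ = 2a_t − r₁ = 2×33639 − 7127 = 60151 km.

r₂ = 60150 km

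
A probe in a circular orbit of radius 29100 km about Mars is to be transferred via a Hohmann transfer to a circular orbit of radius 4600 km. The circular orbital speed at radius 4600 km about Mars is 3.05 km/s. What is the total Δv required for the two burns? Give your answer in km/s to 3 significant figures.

Δv = 1.54 km/s

From the circular-orbit relation v² = μ/r at r = 4600 km: μ = v²r = (3.05)² × 4600 = 42791.5 km³/s².
Semi-major axis of the transfer orbit: a_t = (29100 + 4600)/2 = 16850 km.
Circular speed at r₁: v₁ = √(μ/r₁) = √(42791.5/29100) = 1.2126 km/s.
Transfer-orbit speed at r₁ (vis-viva equation): v_a = √[μ(2/r₁ − 1/a_t)] = 0.63359 km/s.
First burn Δv₁ = |v_a − v₁| = 0.5790 km/s.
Circular speed at r₂: v₂ = √(μ/r₂) = 3.0500 km/s.
Transfer-orbit speed at r₂: v_p = √[μ(2/r₂ − 1/a_t)] = 4.0082 km/s.
Second burn Δv₂ = |v₂ − v_p| = 0.9582 km/s.
Δv = Δv₁ + Δv₂ = 0.5790 + 0.9582 = 1.537 km/s.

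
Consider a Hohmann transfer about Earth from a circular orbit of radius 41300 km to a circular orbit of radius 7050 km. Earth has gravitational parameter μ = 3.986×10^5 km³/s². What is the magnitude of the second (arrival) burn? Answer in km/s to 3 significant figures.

Δv₂ = 2.31 km/s

Semi-major axis of the transfer orbit: a_t = (41300 + 7050)/2 = 24175 km.
On the circular orbit at r = 7050 km, v_c = √(μ/r) = 7.519 km/s.
Vis-viva on the transfer ellipse at r = 7050 km gives v_t = √[μ(2/r − 1/a_t)] = 9.828 km/s.
Δv₂ = |v_t − v_c| = |9.828 − 7.519| = 2.309 km/s.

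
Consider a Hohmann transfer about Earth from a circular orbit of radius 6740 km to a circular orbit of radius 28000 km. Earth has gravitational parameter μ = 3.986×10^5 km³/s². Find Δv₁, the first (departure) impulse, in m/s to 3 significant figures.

Semi-major axis of the transfer orbit: a_t = (6740 + 28000)/2 = 17370 km.
Circular speed at r = 6740 km: v_c = √(μ/r) = 7.690 km/s.
Transfer-orbit speed at the same r (vis-viva, a = a_t): v_t = √[μ(2/r − 1/a_t)] = 9.764 km/s.
Δv₁ = |v_t − v_c| = |9.764 − 7.690| = 2.074 km/s.

Δv₁ = 2070 m/s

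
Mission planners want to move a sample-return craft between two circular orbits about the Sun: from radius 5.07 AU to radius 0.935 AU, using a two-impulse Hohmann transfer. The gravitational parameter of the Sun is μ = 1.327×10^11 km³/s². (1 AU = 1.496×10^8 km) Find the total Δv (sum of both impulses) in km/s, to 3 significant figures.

In km: r₁ = 5.07 × 1.496×10^8 = 7.58472×10^8 km; r₂ = 0.935 × 1.496×10^8 = 1.39876×10^8 km.
Transfer-ellipse semi-major axis a_t = (r₁ + r₂)/2 = (7.58472×10^8 + 1.39876×10^8)/2 = 4.49174×10^8 km.
At r₁ the circular-orbit speed is v₁ = √(μ/r₁) = 13.227 km/s.
Transfer-orbit speed at r₁ (vis-viva): v_a = √[μ(2/r₁ − 1/a_t)] = 7.3813 km/s.
First burn Δv₁ = |v_a − v₁| = 5.846 km/s.
At r₂, v₂ = √(μ/r₂) = 30.801 km/s.
Transfer-orbit speed at r₂: v_p = √[μ(2/r₂ − 1/a_t)] = 40.025 km/s.
Second burn Δv₂ = |v₂ − v_p| = 9.224 km/s.
Δv = Δv₁ + Δv₂ = 5.846 + 9.224 = 15.07 km/s.

Δv = 15.1 km/s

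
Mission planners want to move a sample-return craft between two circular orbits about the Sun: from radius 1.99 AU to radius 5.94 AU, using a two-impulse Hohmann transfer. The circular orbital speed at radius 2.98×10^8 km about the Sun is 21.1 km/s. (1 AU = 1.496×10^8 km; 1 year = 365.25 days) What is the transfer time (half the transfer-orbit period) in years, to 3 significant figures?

t = 3.95 years

From the circular-orbit relation v² = μ/r at r = 2.98×10^8 km: μ = v²r = (21.1)² × 2.98×10^8 = 1.32673×10^11 km³/s².
In km: r₁ = 1.99 × 1.496×10^8 = 2.97704×10^8 km; r₂ = 5.94 × 1.496×10^8 = 8.88624×10^8 km.
Transfer-ellipse semi-major axis a_t = (r₁ + r₂)/2 = (2.97704×10^8 + 8.88624×10^8)/2 = 5.93164×10^8 km.
Half the transfer-orbit period gives t = π√(a_t³/μ) = 1.246×10^8 s.
Converting: 1.246×10^8 s ÷ 3.15576×10^7 s/year (365.25 × 86400) = 3.95 years.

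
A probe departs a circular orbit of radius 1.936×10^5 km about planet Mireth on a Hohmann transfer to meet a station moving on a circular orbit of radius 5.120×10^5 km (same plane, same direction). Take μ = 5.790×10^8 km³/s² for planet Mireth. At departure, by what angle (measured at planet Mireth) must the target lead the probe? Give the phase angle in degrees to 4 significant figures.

Semi-major axis of the transfer orbit: a_t = (1.936×10^5 + 5.120×10^5)/2 = 3.528×10^5 km.
The half-period of the transfer ellipse is t = π√(a_t³/μ) = 27360 s.
The target's mean motion on its circular orbit is ω₂ = √(μ/r₂³) = 6.568×10^-5 rad/s.
Angle swept by the target during transfer: ω₂·t = 1.797 rad = 102.96°.
Arrival is 180° from departure on the ellipse, so φ = 180° − 102.96° = 77.04°.

φ = 77.04°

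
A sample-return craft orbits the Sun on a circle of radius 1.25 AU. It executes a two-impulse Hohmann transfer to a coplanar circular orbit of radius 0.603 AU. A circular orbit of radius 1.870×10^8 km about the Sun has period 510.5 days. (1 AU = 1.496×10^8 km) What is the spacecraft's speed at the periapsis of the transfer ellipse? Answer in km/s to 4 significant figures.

v = 44.55 km/s

From Kepler's third law T² = 4π²r³/μ at r = 1.870×10^8 km, T = 510.5 days = 510.5 × 86400 s = 4.41072×10^7 s: μ = 4π²r³/T² = 1.32698×10^11 km³/s².
In km: r₁ = 1.25 × 1.496×10^8 = 1.870×10^8 km; r₂ = 0.603 × 1.496×10^8 = 9.02088×10^7 km.
Semi-major axis of the transfer orbit: a_t = (1.870×10^8 + 9.02088×10^7)/2 = 1.386044×10^8 km.
The periapsis of the transfer ellipse is at r = 9.02088×10^7 km.
Vis-viva: v = √[μ(2/r − 1/a_t)] = √[1.32698×10^11 × (2/9.02088×10^7 − 1/1.386044×10^8)] = 44.55 km/s.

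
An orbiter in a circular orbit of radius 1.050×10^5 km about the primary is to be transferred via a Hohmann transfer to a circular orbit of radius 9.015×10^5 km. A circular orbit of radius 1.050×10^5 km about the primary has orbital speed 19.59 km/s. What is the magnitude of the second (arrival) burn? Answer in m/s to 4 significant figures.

Δv₂ = 3632 m/s

From the circular-orbit relation v² = μ/r at r = 1.050×10^5 km: μ = v²r = (19.59)² × 1.050×10^5 = 4.02957×10^7 km³/s².
Transfer-ellipse semi-major axis a_t = (r₁ + r₂)/2 = (1.050×10^5 + 9.015×10^5)/2 = 5.0325×10^5 km.
On the circular orbit at r = 9.015×10^5 km, v_c = √(μ/r) = 6.686 km/s.
Vis-viva on the transfer ellipse at r = 9.015×10^5 km gives v_t = √[μ(2/r − 1/a_t)] = 3.054 km/s.
Δv₂ = |v_t − v_c| = |3.054 − 6.686| = 3.632 km/s.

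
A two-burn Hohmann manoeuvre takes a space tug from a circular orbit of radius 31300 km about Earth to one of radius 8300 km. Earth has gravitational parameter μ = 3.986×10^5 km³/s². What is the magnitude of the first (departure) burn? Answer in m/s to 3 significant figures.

Transfer-ellipse semi-major axis a_t = (r₁ + r₂)/2 = (31300 + 8300)/2 = 19800 km.
On the circular orbit at r = 31300 km, v_c = √(μ/r) = 3.5686 km/s.
Vis-viva on the transfer ellipse at r = 31300 km gives v_t = √[μ(2/r − 1/a_t)] = 2.3105 km/s.
Δv₁ = |v_t − v_c| = |2.3105 − 3.5686| = 1.258 km/s.

Δv₁ = 1260 m/s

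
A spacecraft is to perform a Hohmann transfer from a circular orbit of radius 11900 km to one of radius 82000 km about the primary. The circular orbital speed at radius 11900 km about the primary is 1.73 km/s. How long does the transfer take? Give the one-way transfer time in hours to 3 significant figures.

t = 47.0 hours

From the circular-orbit relation v² = μ/r at r = 11900 km: μ = v²r = (1.73)² × 11900 = 35615.5 km³/s².
Semi-major axis of the transfer orbit: a_t = (11900 + 82000)/2 = 46950 km.
By Kepler's third law the transfer-orbit period is T = 2π√(a_t³/μ), so t = T/2 = 1.693×10^5 s.
Converting: 1.693×10^5 s ÷ 3600 s/hour = 47.0 hours.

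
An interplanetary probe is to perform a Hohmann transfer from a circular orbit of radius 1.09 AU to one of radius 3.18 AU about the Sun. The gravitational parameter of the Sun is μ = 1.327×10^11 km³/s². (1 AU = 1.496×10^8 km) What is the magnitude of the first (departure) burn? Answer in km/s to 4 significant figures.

In km: r₁ = 1.09 × 1.496×10^8 = 1.63064×10^8 km; r₂ = 3.18 × 1.496×10^8 = 4.75728×10^8 km.
Transfer-ellipse semi-major axis a_t = (r₁ + r₂)/2 = (1.63064×10^8 + 4.75728×10^8)/2 = 3.19396×10^8 km.
On the circular orbit at r = 1.63064×10^8 km, v_c = √(μ/r) = 28.527 km/s.
Transfer-orbit speed at the same r (vis-viva, a = a_t): v_t = √[μ(2/r − 1/a_t)] = 34.815 km/s.
Δv₁ = |v_t − v_c| = |34.815 − 28.527| = 6.288 km/s.

Δv₁ = 6.288 km/s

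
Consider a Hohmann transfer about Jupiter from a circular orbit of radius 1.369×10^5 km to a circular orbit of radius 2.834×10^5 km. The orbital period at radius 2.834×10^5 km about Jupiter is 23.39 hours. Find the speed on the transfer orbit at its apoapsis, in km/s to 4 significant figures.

From Kepler's third law T² = 4π²r³/μ at r = 2.834×10^5 km, T = 23.39 hours = 23.39 × 3600 s = 84204 s: μ = 4π²r³/T² = 1.26734×10^8 km³/s².
Transfer-ellipse semi-major axis a_t = (r₁ + r₂)/2 = (1.369×10^5 + 2.834×10^5)/2 = 2.1015×10^5 km.
At apoapsis, r = 2.834×10^5 km.
From the vis-viva equation, v = √[μ(2/r − 1/a_t)] = 17.07 km/s.

v = 17.07 km/s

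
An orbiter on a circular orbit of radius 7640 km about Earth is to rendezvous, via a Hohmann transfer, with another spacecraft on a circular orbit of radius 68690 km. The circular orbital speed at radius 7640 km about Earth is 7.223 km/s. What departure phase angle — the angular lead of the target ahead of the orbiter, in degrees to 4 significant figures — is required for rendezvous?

From the circular-orbit relation v² = μ/r at r = 7640 km: μ = v²r = (7.223)² × 7640 = 3.98592×10^5 km³/s².
The Hohmann ellipse has a_t = (r₁ + r₂)/2 = 38165 km.
Transfer time t = π√(a_t³/μ) = 37101 s.
The target's mean motion on its circular orbit is ω₂ = √(μ/r₂³) = 3.5069×10^-5 rad/s.
Angle swept by the target during transfer: ω₂·t = 1.30109 rad = 74.547°.
The orbiter traverses 180° on the transfer ellipse, so the target must lead by 180° − 74.547° = 105.5°.

φ = 105.5°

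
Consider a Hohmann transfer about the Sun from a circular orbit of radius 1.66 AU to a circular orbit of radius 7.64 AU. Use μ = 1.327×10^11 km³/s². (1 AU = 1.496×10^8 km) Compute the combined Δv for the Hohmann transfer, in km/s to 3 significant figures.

In km: r₁ = 1.66 × 1.496×10^8 = 2.48336×10^8 km; r₂ = 7.64 × 1.496×10^8 = 1.142944×10^9 km.
Semi-major axis of the transfer orbit: a_t = (2.48336×10^8 + 1.142944×10^9)/2 = 6.9564×10^8 km.
Circular speed at r₁: v₁ = √(μ/r₁) = √(1.327×10^11/2.48336×10^8) = 23.116 km/s.
Transfer-orbit speed at r₁ (vis-viva): v_p = √[μ(2/r₁ − 1/a_t)] = 29.630 km/s.
First burn Δv₁ = |v_p − v₁| = 6.514 km/s.
At r₂, v₂ = √(μ/r₂) = 10.775 km/s.
Transfer-orbit speed at r₂: v_a = √[μ(2/r₂ − 1/a_t)] = 6.4380 km/s.
Second burn Δv₂ = |v₂ − v_a| = 4.337 km/s.
Δv = Δv₁ + Δv₂ = 6.514 + 4.337 = 10.85 km/s.

Δv = 10.9 km/s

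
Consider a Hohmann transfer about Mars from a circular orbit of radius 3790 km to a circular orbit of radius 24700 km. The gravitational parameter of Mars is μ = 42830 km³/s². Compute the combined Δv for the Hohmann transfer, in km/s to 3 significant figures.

Δv = 1.70 km/s

The Hohmann ellipse has a_t = (r₁ + r₂)/2 = 14245 km.
At r₁ the circular-orbit speed is v₁ = √(μ/r₁) = 3.362 km/s.
Transfer-orbit speed at r₁ (vis-viva): v_p = √[μ(2/r₁ − 1/a_t)] = 4.427 km/s.
First burn Δv₁ = |v_p − v₁| = 1.065 km/s.
At r₂, v₂ = √(μ/r₂) = 1.3168 km/s.
Transfer-orbit speed at r₂: v_a = √[μ(2/r₂ − 1/a_t)] = 0.67923 km/s.
Second burn Δv₂ = |v₂ − v_a| = 0.6376 km/s.
Total Δv = Δv₁ + Δv₂ = 1.703 km/s.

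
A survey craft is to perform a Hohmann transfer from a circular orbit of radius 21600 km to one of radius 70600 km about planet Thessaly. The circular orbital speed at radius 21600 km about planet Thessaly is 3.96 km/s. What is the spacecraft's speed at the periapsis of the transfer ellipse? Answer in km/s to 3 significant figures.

From the circular-orbit relation v² = μ/r at r = 21600 km: μ = v²r = (3.96)² × 21600 = 3.38723×10^5 km³/s².
Transfer-ellipse semi-major axis a_t = (r₁ + r₂)/2 = (21600 + 70600)/2 = 46100 km.
The periapsis of the transfer ellipse is at r = 21600 km.
Vis-viva: v = √[μ(2/r − 1/a_t)] = √[3.38723×10^5 × (2/21600 − 1/46100)] = 4.901 km/s.

v = 4.90 km/s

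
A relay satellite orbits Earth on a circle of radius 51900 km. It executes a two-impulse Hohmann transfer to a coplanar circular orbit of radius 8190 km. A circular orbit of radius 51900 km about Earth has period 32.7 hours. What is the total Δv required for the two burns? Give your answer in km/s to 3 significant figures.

From Kepler's third law T² = 4π²r³/μ at r = 51900 km, T = 32.7 hours = 32.7 × 3600 s = 1.1772×10^5 s: μ = 4π²r³/T² = 3.98255×10^5 km³/s².
Semi-major axis of the transfer orbit: a_t = (51900 + 8190)/2 = 30045 km.
At r₁ the circular-orbit speed is v₁ = √(μ/r₁) = 2.770 km/s.
Transfer-orbit speed at r₁ (vis-viva): v_a = √[μ(2/r₁ − 1/a_t)] = 1.446 km/s.
First burn Δv₁ = |v_a − v₁| = 1.324 km/s.
At r₂, v₂ = √(μ/r₂) = 6.973 km/s.
Transfer-orbit speed at r₂: v_p = √[μ(2/r₂ − 1/a_t)] = 9.165 km/s.
Second burn Δv₂ = |v₂ − v_p| = 2.192 km/s.
Δv = Δv₁ + Δv₂ = 1.324 + 2.192 = 3.516 km/s.

Δv = 3.52 km/s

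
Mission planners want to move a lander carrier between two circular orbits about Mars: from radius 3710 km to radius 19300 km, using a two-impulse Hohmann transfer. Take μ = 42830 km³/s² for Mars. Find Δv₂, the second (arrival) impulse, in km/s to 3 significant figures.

Semi-major axis of the transfer orbit: a_t = (3710 + 19300)/2 = 11505 km.
On the circular orbit at r = 19300 km, v_c = √(μ/r) = 1.489688 km/s.
Transfer-orbit speed at the same r (vis-viva, a = a_t): v_t = √[μ(2/r − 1/a_t)] = 0.8459390 km/s.
Δv₂ = |v_t − v_c| = |0.8459390 − 1.489688| = 0.6437 km/s.

Δv₂ = 0.644 km/s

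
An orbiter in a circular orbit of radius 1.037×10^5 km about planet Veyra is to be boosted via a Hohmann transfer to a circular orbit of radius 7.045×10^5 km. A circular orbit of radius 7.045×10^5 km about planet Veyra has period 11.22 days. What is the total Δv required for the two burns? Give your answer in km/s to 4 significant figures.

Δv = 6.066 km/s

From Kepler's third law T² = 4π²r³/μ at r = 7.045×10^5 km, T = 11.22 days = 11.22 × 86400 s = 9.69408×10^5 s: μ = 4π²r³/T² = 1.46889×10^7 km³/s².
The Hohmann ellipse has a_t = (r₁ + r₂)/2 = 4.041×10^5 km.
Circular speed at r₁: v₁ = √(μ/r₁) = √(1.46889×10^7/1.037×10^5) = 11.902 km/s.
Transfer-orbit speed at r₁ (vis-viva): v_p = √[μ(2/r₁ − 1/a_t)] = 15.715 km/s.
First burn Δv₁ = |v_p − v₁| = 3.813 km/s.
At r₂, v₂ = √(μ/r₂) = 4.566 km/s.
Transfer-orbit speed at r₂: v_a = √[μ(2/r₂ − 1/a_t)] = 2.313 km/s.
Second burn Δv₂ = |v₂ − v_a| = 2.253 km/s.
Δv = Δv₁ + Δv₂ = 3.813 + 2.253 = 6.066 km/s.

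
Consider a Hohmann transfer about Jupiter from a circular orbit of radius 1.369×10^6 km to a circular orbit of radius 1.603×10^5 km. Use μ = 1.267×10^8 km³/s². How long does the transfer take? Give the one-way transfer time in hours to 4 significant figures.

The Hohmann ellipse has a_t = (r₁ + r₂)/2 = 7.6465×10^5 km.
Half the transfer-orbit period gives t = π√(a_t³/μ) = 1.8662×10^5 s.
Converting: 1.8662×10^5 s ÷ 3600 s/hour = 51.84 hours.

t = 51.84 hours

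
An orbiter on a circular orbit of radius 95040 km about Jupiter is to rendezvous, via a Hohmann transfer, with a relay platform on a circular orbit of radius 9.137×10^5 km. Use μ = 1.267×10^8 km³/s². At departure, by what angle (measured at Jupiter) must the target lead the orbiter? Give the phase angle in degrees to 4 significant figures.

Transfer-ellipse semi-major axis a_t = (r₁ + r₂)/2 = (95040 + 9.137×10^5)/2 = 5.0437×10^5 km.
Transfer time t = π√(a_t³/μ) = 99973.6 s.
Target angular speed ω₂ = √(μ/r₂³) = 1.28879×10^-5 rad/s.
Angle swept by the target during transfer: ω₂·t = 1.28845 rad = 73.82°.
The orbiter traverses 180° on the transfer ellipse, so the target must lead by 180° − 73.82° = 106.2°.

φ = 106.2°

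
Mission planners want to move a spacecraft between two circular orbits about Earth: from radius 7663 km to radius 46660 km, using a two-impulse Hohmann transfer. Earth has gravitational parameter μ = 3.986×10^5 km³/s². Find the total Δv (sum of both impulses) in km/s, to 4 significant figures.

Transfer-ellipse semi-major axis a_t = (r₁ + r₂)/2 = (7663 + 46660)/2 = 27161.5 km.
Circular speed at r₁: v₁ = √(μ/r₁) = √(3.986×10^5/7663) = 7.212 km/s.
Transfer-orbit speed at r₁ (vis-viva equation): v_p = √[μ(2/r₁ − 1/a_t)] = 9.453 km/s.
First burn Δv₁ = |v_p − v₁| = 2.241 km/s.
At r₂, v₂ = √(μ/r₂) = 2.9228 km/s.
Transfer-orbit speed at r₂: v_a = √[μ(2/r₂ − 1/a_t)] = 1.5525 km/s.
Second burn Δv₂ = |v₂ − v_a| = 1.370 km/s.
Δv = Δv₁ + Δv₂ = 2.241 + 1.370 = 3.611 km/s.

Δv = 3.611 km/s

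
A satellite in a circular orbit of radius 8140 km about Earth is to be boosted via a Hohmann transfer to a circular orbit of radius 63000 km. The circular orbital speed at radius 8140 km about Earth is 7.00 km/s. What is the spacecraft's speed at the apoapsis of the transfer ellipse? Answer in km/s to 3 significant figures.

From the circular-orbit relation v² = μ/r at r = 8140 km: μ = v²r = (7.00)² × 8140 = 3.98860×10^5 km³/s².
The Hohmann ellipse has a_t = (r₁ + r₂)/2 = 35570 km.
The apoapsis of the transfer ellipse is at r = 63000 km.
From the vis-viva equation, v = √[μ(2/r − 1/a_t)] = 1.204 km/s.

v = 1.20 km/s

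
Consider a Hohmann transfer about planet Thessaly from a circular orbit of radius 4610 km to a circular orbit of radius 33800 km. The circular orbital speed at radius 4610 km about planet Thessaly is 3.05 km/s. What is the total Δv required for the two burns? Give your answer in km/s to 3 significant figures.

From the circular-orbit relation v² = μ/r at r = 4610 km: μ = v²r = (3.05)² × 4610 = 42884.5 km³/s².
Semi-major axis of the transfer orbit: a_t = (4610 + 33800)/2 = 19205 km.
Circular speed at r₁: v₁ = √(μ/r₁) = √(42884.5/4610) = 3.0500 km/s.
On the transfer ellipse at r₁, v² = μ(2/r − 1/a) gives v_p = √[μ(2/r₁ − 1/a_t)] = 4.0462 km/s.
First burn Δv₁ = |v_p − v₁| = 0.9962 km/s.
Circular speed at r₂: v₂ = √(μ/r₂) = 1.1264 km/s.
Transfer-orbit speed at r₂: v_a = √[μ(2/r₂ − 1/a_t)] = 0.55187 km/s.
Second burn Δv₂ = |v₂ − v_a| = 0.5745 km/s.
Δv = Δv₁ + Δv₂ = 0.9962 + 0.5745 = 1.571 km/s.

Δv = 1.57 km/s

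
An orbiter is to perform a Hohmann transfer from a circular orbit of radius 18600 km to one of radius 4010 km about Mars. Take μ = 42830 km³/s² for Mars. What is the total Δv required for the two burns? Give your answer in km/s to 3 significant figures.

Δv = 1.54 km/s

Semi-major axis of the transfer orbit: a_t = (18600 + 4010)/2 = 11305 km.
At r₁ the circular-orbit speed is v₁ = √(μ/r₁) = 1.5175 km/s.
On the transfer ellipse at r₁, vis-viva gives v_a = √[μ(2/r₁ − 1/a_t)] = 0.90376 km/s.
First burn Δv₁ = |v_a − v₁| = 0.6137 km/s.
Circular speed at r₂: v₂ = √(μ/r₂) = 3.2681 km/s.
Transfer-orbit speed at r₂: v_p = √[μ(2/r₂ − 1/a_t)] = 4.1920 km/s.
Second burn Δv₂ = |v₂ − v_p| = 0.9239 km/s.
Δv = Δv₁ + Δv₂ = 0.6137 + 0.9239 = 1.538 km/s.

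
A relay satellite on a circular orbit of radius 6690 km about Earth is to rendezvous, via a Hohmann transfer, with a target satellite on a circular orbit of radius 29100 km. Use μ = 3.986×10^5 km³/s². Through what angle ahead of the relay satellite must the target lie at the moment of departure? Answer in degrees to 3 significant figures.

φ = 93.2°

Transfer-ellipse semi-major axis a_t = (r₁ + r₂)/2 = (6690 + 29100)/2 = 17895 km.
Transfer time t = π√(a_t³/μ) = 11910 s.
The target's mean motion on its circular orbit is ω₂ = √(μ/r₂³) = 1.272×10^-4 rad/s.
Angle swept by the target during transfer: ω₂·t = 1.515 rad = 86.80°.
The relay satellite traverses 180° on the transfer ellipse, so the target must lead by 180° − 86.80° = 93.2°.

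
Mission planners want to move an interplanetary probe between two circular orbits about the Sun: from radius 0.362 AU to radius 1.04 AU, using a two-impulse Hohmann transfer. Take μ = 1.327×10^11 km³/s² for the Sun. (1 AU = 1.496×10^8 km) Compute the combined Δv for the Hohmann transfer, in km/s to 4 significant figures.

Δv = 19.01 km/s

In km: r₁ = 0.362 × 1.496×10^8 = 5.41552×10^7 km; r₂ = 1.04 × 1.496×10^8 = 1.55584×10^8 km.
Transfer-ellipse semi-major axis a_t = (r₁ + r₂)/2 = (5.41552×10^7 + 1.55584×10^8)/2 = 1.048696×10^8 km.
At r₁ the circular-orbit speed is v₁ = √(μ/r₁) = 49.50 km/s.
Transfer-orbit speed at r₁ (vis-viva equation): v_p = √[μ(2/r₁ − 1/a_t)] = 60.29 km/s.
First burn Δv₁ = |v_p − v₁| = 10.79 km/s.
Circular speed at r₂: v₂ = √(μ/r₂) = 29.205 km/s.
Transfer-orbit speed at r₂: v_a = √[μ(2/r₂ − 1/a_t)] = 20.987 km/s.
Second burn Δv₂ = |v₂ − v_a| = 8.218 km/s.
Total Δv = Δv₁ + Δv₂ = 19.01 km/s.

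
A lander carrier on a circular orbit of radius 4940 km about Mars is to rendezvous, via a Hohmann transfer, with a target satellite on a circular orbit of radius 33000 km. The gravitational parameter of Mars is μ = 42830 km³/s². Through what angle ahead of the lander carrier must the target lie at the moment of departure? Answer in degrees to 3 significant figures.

Transfer-ellipse semi-major axis a_t = (r₁ + r₂)/2 = (4940 + 33000)/2 = 18970 km.
Transfer time t = π√(a_t³/μ) = 39662.2 s.
Target angular speed ω₂ = √(μ/r₂³) = 3.45226×10^-5 rad/s.
Angle swept by the target during transfer: ω₂·t = 1.3692 rad = 78.45°.
Arrival is 180° from departure on the ellipse, so φ = 180° − 78.45° = 102°.

φ = 102°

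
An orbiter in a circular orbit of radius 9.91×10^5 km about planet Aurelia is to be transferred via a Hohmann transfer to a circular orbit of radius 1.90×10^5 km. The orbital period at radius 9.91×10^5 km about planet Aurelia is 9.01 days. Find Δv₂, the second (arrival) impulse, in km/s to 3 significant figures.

From Kepler's third law T² = 4π²r³/μ at r = 9.91×10^5 km, T = 9.01 days = 9.01 × 86400 s = 7.78464×10^5 s: μ = 4π²r³/T² = 6.34021×10^7 km³/s².
The Hohmann ellipse has a_t = (r₁ + r₂)/2 = 5.905×10^5 km.
On the circular orbit at r = 1.900×10^5 km, v_c = √(μ/r) = 18.2673 km/s.
Vis-viva on the transfer ellipse at r = 1.900×10^5 km gives v_t = √[μ(2/r − 1/a_t)] = 23.6647 km/s.
Δv₂ = |v_t − v_c| = |23.6647 − 18.2673| = 5.397 km/s.

Δv₂ = 5.40 km/s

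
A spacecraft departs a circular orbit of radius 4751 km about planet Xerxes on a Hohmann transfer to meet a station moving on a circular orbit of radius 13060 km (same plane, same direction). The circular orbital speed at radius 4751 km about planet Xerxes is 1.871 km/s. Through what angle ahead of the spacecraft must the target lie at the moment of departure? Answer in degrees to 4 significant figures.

φ = 78.64°

From the circular-orbit relation v² = μ/r at r = 4751 km: μ = v²r = (1.871)² × 4751 = 16631.5 km³/s².
Transfer-ellipse semi-major axis a_t = (r₁ + r₂)/2 = (4751 + 13060)/2 = 8905.5 km.
Transfer time t = π√(a_t³/μ) = 20470 s.
The target's mean motion on its circular orbit is ω₂ = √(μ/r₂³) = 8.641×10^-5 rad/s.
Angle swept by the target during transfer: ω₂·t = 1.769 rad = 101.36°.
Arrival is 180° from departure on the ellipse, so φ = 180° − 101.36° = 78.64°.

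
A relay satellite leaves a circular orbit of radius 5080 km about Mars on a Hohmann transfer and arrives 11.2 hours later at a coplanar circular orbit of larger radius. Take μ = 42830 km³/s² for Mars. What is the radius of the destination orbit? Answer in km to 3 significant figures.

Transfer time t = 11.2 hours = 40320 s, and t = π√(a_t³/μ).
So a_t = (μ t²/π²)^(1/3) = (42830 × (40320)² / π²)^(1/3) = 19179 km.
Since a_t = (r₁ + r₂)/2, r₂ = 2a_t − r₁ = 2×19179 − 5080 = 33278 km.

r₂ = 33300 km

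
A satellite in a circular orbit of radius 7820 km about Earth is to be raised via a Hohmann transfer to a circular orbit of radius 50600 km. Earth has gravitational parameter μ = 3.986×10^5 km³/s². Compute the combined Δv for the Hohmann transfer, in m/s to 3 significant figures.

The Hohmann ellipse has a_t = (r₁ + r₂)/2 = 29210 km.
Circular speed at r₁: v₁ = √(μ/r₁) = √(3.986×10^5/7820) = 7.1395 km/s.
On the transfer ellipse at r₁, v² = μ(2/r − 1/a) gives v_p = √[μ(2/r₁ − 1/a_t)] = 9.3967 km/s.
First burn Δv₁ = |v_p − v₁| = 2.2572 km/s.
At r₂, v₂ = √(μ/r₂) = 2.8067 km/s.
Transfer-orbit speed at r₂: v_a = √[μ(2/r₂ − 1/a_t)] = 1.4522 km/s.
Second burn Δv₂ = |v₂ − v_a| = 1.3545 km/s.
Δv = Δv₁ + Δv₂ = 2.2572 + 1.3545 = 3.612 km/s.

Δv = 3610 m/s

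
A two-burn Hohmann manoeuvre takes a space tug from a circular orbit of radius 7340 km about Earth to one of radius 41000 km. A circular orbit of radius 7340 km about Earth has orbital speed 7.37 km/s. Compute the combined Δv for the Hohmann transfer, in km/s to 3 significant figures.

From the circular-orbit relation v² = μ/r at r = 7340 km: μ = v²r = (7.37)² × 7340 = 3.98686×10^5 km³/s².
Transfer-ellipse semi-major axis a_t = (r₁ + r₂)/2 = (7340 + 41000)/2 = 24170 km.
At r₁ the circular-orbit speed is v₁ = √(μ/r₁) = 7.370 km/s.
On the transfer ellipse at r₁, vis-viva equation gives v_p = √[μ(2/r₁ − 1/a_t)] = 9.599 km/s.
First burn Δv₁ = |v_p − v₁| = 2.229 km/s.
Circular speed at r₂: v₂ = √(μ/r₂) = 3.118 km/s.
Transfer-orbit speed at r₂: v_a = √[μ(2/r₂ − 1/a_t)] = 1.718 km/s.
Second burn Δv₂ = |v₂ − v_a| = 1.400 km/s.
Δv = Δv₁ + Δv₂ = 2.229 + 1.400 = 3.629 km/s.

Δv = 3.63 km/s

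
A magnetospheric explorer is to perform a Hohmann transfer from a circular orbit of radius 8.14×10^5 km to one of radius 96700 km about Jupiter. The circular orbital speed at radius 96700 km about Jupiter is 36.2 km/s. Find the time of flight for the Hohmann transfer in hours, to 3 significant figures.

From the circular-orbit relation v² = μ/r at r = 96700 km: μ = v²r = (36.2)² × 96700 = 1.26720×10^8 km³/s².
The Hohmann ellipse has a_t = (r₁ + r₂)/2 = 4.5535×10^5 km.
Transfer time t = π√(a_t³/μ) = π√((4.5535×10^5)³ / 1.26720×10^8) = 85750 s.
Converting: 85750 s ÷ 3600 s/hour = 23.8 hours.

t = 23.8 hours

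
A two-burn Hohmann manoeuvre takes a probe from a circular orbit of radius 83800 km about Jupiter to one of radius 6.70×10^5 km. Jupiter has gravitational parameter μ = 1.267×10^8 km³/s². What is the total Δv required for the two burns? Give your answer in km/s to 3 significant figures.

Transfer-ellipse semi-major axis a_t = (r₁ + r₂)/2 = (83800 + 6.700×10^5)/2 = 3.769×10^5 km.
Circular speed at r₁: v₁ = √(μ/r₁) = √(1.267×10^8/83800) = 38.88 km/s.
On the transfer ellipse at r₁, vis-viva equation gives v_p = √[μ(2/r₁ − 1/a_t)] = 51.84 km/s.
First burn Δv₁ = |v_p − v₁| = 12.96 km/s.
At r₂, v₂ = √(μ/r₂) = 13.7515 km/s.
Transfer-orbit speed at r₂: v_a = √[μ(2/r₂ − 1/a_t)] = 6.48425 km/s.
Second burn Δv₂ = |v₂ − v_a| = 7.267 km/s.
Total Δv = Δv₁ + Δv₂ = 20.23 km/s.

Δv = 20.2 km/s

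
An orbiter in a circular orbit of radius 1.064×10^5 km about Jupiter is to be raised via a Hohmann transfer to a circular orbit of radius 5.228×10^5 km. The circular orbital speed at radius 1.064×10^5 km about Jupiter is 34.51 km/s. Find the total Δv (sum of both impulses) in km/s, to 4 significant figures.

From the circular-orbit relation v² = μ/r at r = 1.064×10^5 km: μ = v²r = (34.51)² × 1.064×10^5 = 1.26716×10^8 km³/s².
The Hohmann ellipse has a_t = (r₁ + r₂)/2 = 3.146×10^5 km.
Circular speed at r₁: v₁ = √(μ/r₁) = √(1.26716×10^8/1.064×10^5) = 34.510 km/s.
Transfer-orbit speed at r₁ (vis-viva equation): v_p = √[μ(2/r₁ − 1/a_t)] = 44.487 km/s.
First burn Δv₁ = |v_p − v₁| = 9.977 km/s.
Circular speed at r₂: v₂ = √(μ/r₂) = 15.569 km/s.
Transfer-orbit speed at r₂: v_a = √[μ(2/r₂ − 1/a_t)] = 9.0540 km/s.
Second burn Δv₂ = |v₂ − v_a| = 6.515 km/s.
Total Δv = Δv₁ + Δv₂ = 16.49 km/s.

Δv = 16.49 km/s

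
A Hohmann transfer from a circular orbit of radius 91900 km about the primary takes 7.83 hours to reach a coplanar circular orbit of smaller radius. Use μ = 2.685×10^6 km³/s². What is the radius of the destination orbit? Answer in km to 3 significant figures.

Transfer time t = 7.83 hours = 28188 s, and t = π√(a_t³/μ).
So a_t = (μ t²/π²)^(1/3) = (2.685×10^6 × (28188)² / π²)^(1/3) = 60015 km.
Since a_t = (r₁ + r₂)/2, r₂ = 2a_t − r₁ = 2×60015 − 91900 = 28130 km.

r₂ = 28100 km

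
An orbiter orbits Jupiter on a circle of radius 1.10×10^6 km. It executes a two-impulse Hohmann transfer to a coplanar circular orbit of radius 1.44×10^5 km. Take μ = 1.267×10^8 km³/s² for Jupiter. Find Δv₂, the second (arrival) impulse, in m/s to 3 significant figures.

Transfer-ellipse semi-major axis a_t = (r₁ + r₂)/2 = (1.100×10^6 + 1.440×10^5)/2 = 6.220×10^5 km.
Circular speed at r = 1.440×10^5 km: v_c = √(μ/r) = 29.662 km/s.
Vis-viva on the transfer ellipse at r = 1.440×10^5 km gives v_t = √[μ(2/r − 1/a_t)] = 39.446 km/s.
Δv₂ = |v_t − v_c| = |39.446 − 29.662| = 9.784 km/s.

Δv₂ = 9780 m/s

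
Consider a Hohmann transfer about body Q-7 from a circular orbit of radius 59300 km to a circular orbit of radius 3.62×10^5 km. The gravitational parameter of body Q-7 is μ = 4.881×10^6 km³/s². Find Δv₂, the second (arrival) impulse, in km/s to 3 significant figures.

Δv₂ = 1.72 km/s

The Hohmann ellipse has a_t = (r₁ + r₂)/2 = 2.1065×10^5 km.
On the circular orbit at r = 3.620×10^5 km, v_c = √(μ/r) = 3.672 km/s.
Vis-viva on the transfer ellipse at r = 3.620×10^5 km gives v_t = √[μ(2/r − 1/a_t)] = 1.948 km/s.
Δv₂ = |v_t − v_c| = |1.948 − 3.672| = 1.724 km/s.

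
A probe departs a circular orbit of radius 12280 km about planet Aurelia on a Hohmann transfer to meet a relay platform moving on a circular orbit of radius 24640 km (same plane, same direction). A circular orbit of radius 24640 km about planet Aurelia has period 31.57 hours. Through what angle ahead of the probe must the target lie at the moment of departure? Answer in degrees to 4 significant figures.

φ = 63.28°

From Kepler's third law T² = 4π²r³/μ at r = 24640 km, T = 31.57 hours = 31.57 × 3600 s = 1.13652×10^5 s: μ = 4π²r³/T² = 45722.3 km³/s².
The Hohmann ellipse has a_t = (r₁ + r₂)/2 = 18460 km.
The half-period of the transfer ellipse is t = π√(a_t³/μ) = 36850 s.
Target angular speed ω₂ = √(μ/r₂³) = 5.5284×10^-5 rad/s.
Angle swept by the target during transfer: ω₂·t = 2.0372 rad = 116.72°.
The probe traverses 180° on the transfer ellipse, so the target must lead by 180° − 116.72° = 63.28°.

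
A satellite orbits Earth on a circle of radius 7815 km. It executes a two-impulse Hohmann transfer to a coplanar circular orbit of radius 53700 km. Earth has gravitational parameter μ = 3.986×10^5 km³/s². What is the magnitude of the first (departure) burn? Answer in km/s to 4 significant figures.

Δv₁ = 2.295 km/s

Transfer-ellipse semi-major axis a_t = (r₁ + r₂)/2 = (7815 + 53700)/2 = 30757.5 km.
Circular speed at r = 7815 km: v_c = √(μ/r) = 7.142 km/s.
Vis-viva on the transfer ellipse at r = 7815 km gives v_t = √[μ(2/r − 1/a_t)] = 9.437 km/s.
Δv₁ = |v_t − v_c| = |9.437 − 7.142| = 2.295 km/s.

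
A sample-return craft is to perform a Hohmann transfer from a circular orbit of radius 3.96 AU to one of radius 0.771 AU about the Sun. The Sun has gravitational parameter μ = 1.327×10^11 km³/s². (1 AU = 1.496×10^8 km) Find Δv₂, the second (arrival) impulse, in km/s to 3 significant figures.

In km: r₁ = 3.96 × 1.496×10^8 = 5.92416×10^8 km; r₂ = 0.771 × 1.496×10^8 = 1.153416×10^8 km.
Semi-major axis of the transfer orbit: a_t = (5.92416×10^8 + 1.153416×10^8)/2 = 3.538788×10^8 km.
Circular speed at r = 1.153416×10^8 km: v_c = √(μ/r) = 33.919 km/s.
Vis-viva on the transfer ellipse at r = 1.153416×10^8 km gives v_t = √[μ(2/r − 1/a_t)] = 43.886 km/s.
Δv₂ = |v_t − v_c| = |43.886 − 33.919| = 9.967 km/s.

Δv₂ = 9.97 km/s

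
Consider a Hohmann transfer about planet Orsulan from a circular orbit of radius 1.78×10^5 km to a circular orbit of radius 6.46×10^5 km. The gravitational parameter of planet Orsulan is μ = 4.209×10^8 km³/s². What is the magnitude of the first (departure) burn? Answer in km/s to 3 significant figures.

Δv₁ = 12.3 km/s

The Hohmann ellipse has a_t = (r₁ + r₂)/2 = 4.120×10^5 km.
On the circular orbit at r = 1.780×10^5 km, v_c = √(μ/r) = 48.63 km/s.
Transfer-orbit speed at the same r (vis-viva, a = a_t): v_t = √[μ(2/r − 1/a_t)] = 60.89 km/s.
Δv₁ = |v_t − v_c| = |60.89 − 48.63| = 12.26 km/s.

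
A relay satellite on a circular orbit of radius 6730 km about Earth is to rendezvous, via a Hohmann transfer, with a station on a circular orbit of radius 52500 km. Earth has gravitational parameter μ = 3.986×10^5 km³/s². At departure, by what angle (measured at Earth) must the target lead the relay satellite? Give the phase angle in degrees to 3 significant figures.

φ = 104°

Semi-major axis of the transfer orbit: a_t = (6730 + 52500)/2 = 29615 km.
Transfer time t = π√(a_t³/μ) = 25360 s.
Target angular speed ω₂ = √(μ/r₂³) = 5.248×10^-5 rad/s.
Angle swept by the target during transfer: ω₂·t = 1.331 rad = 76.26°.
Arrival is 180° from departure on the ellipse, so φ = 180° − 76.26° = 104°.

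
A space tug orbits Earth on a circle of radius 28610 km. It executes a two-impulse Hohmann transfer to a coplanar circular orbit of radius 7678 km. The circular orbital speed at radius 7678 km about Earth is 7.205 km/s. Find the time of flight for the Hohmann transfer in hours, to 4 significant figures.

From the circular-orbit relation v² = μ/r at r = 7678 km: μ = v²r = (7.205)² × 7678 = 3.98581×10^5 km³/s².
Semi-major axis of the transfer orbit: a_t = (28610 + 7678)/2 = 18144 km.
Half the transfer-orbit period gives t = π√(a_t³/μ) = 12160 s.
Converting: 12160 s ÷ 3600 s/hour = 3.378 hours.

t = 3.378 hours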